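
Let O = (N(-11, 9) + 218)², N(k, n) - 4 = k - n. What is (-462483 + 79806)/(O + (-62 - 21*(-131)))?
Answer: -382677/43493 ≈ -8.7986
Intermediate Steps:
N(k, n) = 4 + k - n (N(k, n) = 4 + (k - n) = 4 + k - n)
O = 40804 (O = ((4 - 11 - 1*9) + 218)² = ((4 - 11 - 9) + 218)² = (-16 + 218)² = 202² = 40804)
(-462483 + 79806)/(O + (-62 - 21*(-131))) = (-462483 + 79806)/(40804 + (-62 - 21*(-131))) = -382677/(40804 + (-62 + 2751)) = -382677/(40804 + 2689) = -382677/43493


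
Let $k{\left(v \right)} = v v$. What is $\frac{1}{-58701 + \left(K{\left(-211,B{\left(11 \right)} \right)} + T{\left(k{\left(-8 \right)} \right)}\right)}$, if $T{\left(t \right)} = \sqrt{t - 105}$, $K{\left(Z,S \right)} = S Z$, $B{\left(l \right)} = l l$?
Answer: $- \frac{84232}{7095029865} - \frac{i \sqrt{41}}{7095029865} \approx -1.1872 \cdot 10^{-5} - 9.0248 \cdot 10^{-10} i$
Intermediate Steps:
$B{\left(l \right)} = l^{2}$
$k{\left(v \right)} = v^{2}$
$T{\left(t \right)} = \sqrt{-105 + t}$
$\frac{1}{-58701 + \left(K{\left(-211,B{\left(11 \right)} \right)} + T{\left(k{\left(-8 \right)} \right)}\right)} = \frac{1}{-58701 + \left(11^{2} \left(-211\right) + \sqrt{-105 + \left(-8\right)^{2}}\right)} = \frac{1}{-58701 + \left(121 \left(-211\right) + \sqrt{-105 + 64}\right)} = \frac{1}{-58701 - \left(25531 - \sqrt{-41}\right)} = \frac{1}{-58701 - \left(25531 - i \sqrt{41}\right)} = \frac{1}{-84232 + i \sqrt{41}}$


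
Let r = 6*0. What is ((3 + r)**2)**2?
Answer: 81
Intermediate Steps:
r = 0
((3 + r)**2)**2 = ((3 + 0)**2)**2 = (3**2)**2 = 9**2 = 81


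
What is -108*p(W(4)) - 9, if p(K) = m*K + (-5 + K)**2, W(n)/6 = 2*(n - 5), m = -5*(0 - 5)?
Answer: 1179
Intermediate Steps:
m = 25 (m = -5*(-5) = 25)
W(n) = -60 + 12*n (W(n) = 6*(2*(n - 5)) = 6*(2*(-5 + n)) = 6*(-10 + 2*n) = -60 + 12*n)
p(K) = (-5 + K)**2 + 25*K (p(K) = 25*K + (-5 + K)**2 = (-5 + K)**2 + 25*K)
-108*p(W(4)) - 9 = -108*((-5 + (-60 + 12*4))**2 + 25*(-60 + 12*4)) - 9 = -108*((-5 + (-60 + 48))**2 + 25*(-60 + 48)) - 9 = -108*((-5 - 12)**2 + 25*(-12)) - 9 = -108*((-17)**2 - 300) - 9 = -108*(289 - 300) - 9 = -108*(-11) - 9 = 1188 - 9 = 1179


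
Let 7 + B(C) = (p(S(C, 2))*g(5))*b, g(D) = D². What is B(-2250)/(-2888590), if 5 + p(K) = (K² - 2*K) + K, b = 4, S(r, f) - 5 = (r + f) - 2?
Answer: -504226493/2888590 ≈ -174.56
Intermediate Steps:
S(r, f) = 3 + f + r (S(r, f) = 5 + ((r + f) - 2) = 5 + ((f + r) - 2) = 5 + (-2 + f + r) = 3 + f + r)
p(K) = -5 + K² - K (p(K) = -5 + ((K² - 2*K) + K) = -5 + (K² - K) = -5 + K² - K)
B(C) = -1007 - 100*C + 100*(5 + C)² (B(C) = -7 + ((-5 + (3 + 2 + C)² - (3 + 2 + C))*5²)*4 = -7 + ((-5 + (5 + C)² - (5 + C))*25)*4 = -7 + ((-5 + (5 + C)² + (-5 - C))*25)*4 = -7 + ((-10 + (5 + C)² - C)*25)*4 = -7 + (-250 - 25*C + 25*(5 + C)²)*4 = -7 + (-1000 - 100*C + 100*(5 + C)²) = -1007 - 100*C + 100*(5 + C)²)
B(-2250)/(-2888590) = (1493 + 100*(-2250)² + 900*(-2250))/(-2888590) = (1493 + 100*5062500 - 2025000)*(-1/2888590) = (1493 + 506250000 - 2025000)*(-1/2888590) = 504226493*(-1/2888590) = -504226493/2888590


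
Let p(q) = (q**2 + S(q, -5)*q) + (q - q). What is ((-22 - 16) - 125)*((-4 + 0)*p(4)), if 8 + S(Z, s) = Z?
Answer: 0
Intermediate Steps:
S(Z, s) = -8 + Z
p(q) = q**2 + q*(-8 + q) (p(q) = (q**2 + (-8 + q)*q) + (q - q) = (q**2 + q*(-8 + q)) + 0 = q**2 + q*(-8 + q))
((-22 - 16) - 125)*((-4 + 0)*p(4)) = ((-22 - 16) - 125)*((-4 + 0)*(2*4*(-4 + 4))) = (-38 - 125)*(-8*4*0) = -(-652)*0 = -163*0 = 0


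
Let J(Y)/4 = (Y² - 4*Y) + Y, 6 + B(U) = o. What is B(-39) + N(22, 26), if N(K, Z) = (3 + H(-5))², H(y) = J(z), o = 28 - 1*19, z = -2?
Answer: 1852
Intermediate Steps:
o = 9 (o = 28 - 19 = 9)
B(U) = 3 (B(U) = -6 + 9 = 3)
J(Y) = -12*Y + 4*Y² (J(Y) = 4*((Y² - 4*Y) + Y) = 4*(Y² - 3*Y) = -12*Y + 4*Y²)
H(y) = 40 (H(y) = 4*(-2)*(-3 - 2) = 4*(-2)*(-5) = 40)
N(K, Z) = 1849 (N(K, Z) = (3 + 40)² = 43² = 1849)
B(-39) + N(22, 26) = 3 + 1849 = 1852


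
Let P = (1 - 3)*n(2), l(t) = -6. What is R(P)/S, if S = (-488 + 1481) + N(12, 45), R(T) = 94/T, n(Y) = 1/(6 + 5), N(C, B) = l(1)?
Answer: -11/21 ≈ -0.52381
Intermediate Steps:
N(C, B) = -6
n(Y) = 1/11
P = -2/11 (P = (1 - 3)*(1/11) = -2*1/11 = -2/11 ≈ -0.18182)
S = 987 (S = (-488 + 1481) - 6 = 993 - 6 = 987)
R(P)/S = (94/(-2/11))/987 = (94*(-11/2))*(1/987) = -517*1/987 = -11/21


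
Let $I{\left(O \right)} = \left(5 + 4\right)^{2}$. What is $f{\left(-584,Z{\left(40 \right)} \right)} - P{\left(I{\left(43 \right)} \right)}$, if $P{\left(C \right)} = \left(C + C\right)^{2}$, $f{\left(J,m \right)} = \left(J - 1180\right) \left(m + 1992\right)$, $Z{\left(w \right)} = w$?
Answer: $-3610692$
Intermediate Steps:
$f{\left(J,m \right)} = \left(-1180 + J\right) \left(1992 + m\right)$
$I{\left(O \right)} = 81$ ($I{\left(O \right)} = 9^{2} = 81$)
$P{\left(C \right)} = 4 C^{2}$ ($P{\left(C \right)} = \left(2 C\right)^{2} = 4 C^{2}$)
$f{\left(-584,Z{\left(40 \right)} \right)} - P{\left(I{\left(43 \right)} \right)} = \left(-2350560 - 47200 + 1992 \left(-584\right) - 23360\right) - 4 \cdot 81^{2} = \left(-2350560 - 47200 - 1163328 - 23360\right) - 4 \cdot 6561 = -3584448 - 26244 = -3610692$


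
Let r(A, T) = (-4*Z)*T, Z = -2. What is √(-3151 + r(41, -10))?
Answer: 3*I*√359 ≈ 56.842*I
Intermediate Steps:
r(A, T) = 8*T (r(A, T) = (-4*(-2))*T = 8*T)
√(-3151 + r(41, -10)) = √(-3151 + 8*(-10)) = √(-3151 - 80) = √(-3231) = 3*I*√359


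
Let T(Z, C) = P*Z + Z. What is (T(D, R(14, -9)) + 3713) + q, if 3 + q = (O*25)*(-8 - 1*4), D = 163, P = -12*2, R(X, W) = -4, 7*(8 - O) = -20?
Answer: -23073/7 ≈ -3296.1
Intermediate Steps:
O = 76/7 (O = 8 - ⅐*(-20) = 8 + 20/7 = 76/7 ≈ 10.857)
P = -24
T(Z, C) = -23*Z (T(Z, C) = -24*Z + Z = -23*Z)
q = -22821/7 (q = -3 + ((76/7)*25)*(-8 - 1*4) = -3 + 1900*(-8 - 4)/7 = -3 + (1900/7)*(-12) = -3 - 22800/7 = -22821/7 ≈ -3260.1)
(T(D, R(14, -9)) + 3713) + q = (-23*163 + 3713) - 22821/7 = (-3749 + 3713) - 22821/7 = -36 - 22821/7 = -23073/7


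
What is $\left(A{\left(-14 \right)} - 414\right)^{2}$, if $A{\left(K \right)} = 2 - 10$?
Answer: $178084$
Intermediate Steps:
$A{\left(K \right)} = -8$
$\left(A{\left(-14 \right)} - 414\right)^{2} = \left(-8 - 414\right)^{2} = \left(-422\right)^{2} = 178084$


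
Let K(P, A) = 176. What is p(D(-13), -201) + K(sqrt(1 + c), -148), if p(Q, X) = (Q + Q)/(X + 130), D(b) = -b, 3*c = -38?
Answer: 12470/71 ≈ 175.63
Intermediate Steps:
c = -38/3 (c = (1/3)*(-38) = -38/3 ≈ -12.667)
p(Q, X) = 2*Q/(130 + X) (p(Q, X) = (2*Q)/(130 + X) = 2*Q/(130 + X))
p(D(-13), -201) + K(sqrt(1 + c), -148) = 2*(-1*(-13))/(130 - 201) + 176 = 2*13/(-71) + 176 = 2*13*(-1/71) + 176 = -26/71 + 176 = 12470/71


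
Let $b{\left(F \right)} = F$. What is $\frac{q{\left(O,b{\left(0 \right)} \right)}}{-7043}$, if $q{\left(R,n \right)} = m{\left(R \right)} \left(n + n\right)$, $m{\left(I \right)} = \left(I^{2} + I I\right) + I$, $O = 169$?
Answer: $0$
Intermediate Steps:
$m{\left(I \right)} = I + 2 I^{2}$ ($m{\left(I \right)} = \left(I^{2} + I^{2}\right) + I = 2 I^{2} + I = I + 2 I^{2}$)
$q{\left(R,n \right)} = 2 R n \left(1 + 2 R\right)$ ($q{\left(R,n \right)} = R \left(1 + 2 R\right) \left(n + n\right) = R \left(1 + 2 R\right) 2 n = 2 R n \left(1 + 2 R\right)$)
$\frac{q{\left(O,b{\left(0 \right)} \right)}}{-7043} = \frac{2 \cdot 169 \cdot 0 \left(1 + 2 \cdot 169\right)}{-7043} = 2 \cdot 169 \cdot 0 \left(1 + 338\right) \left(- \frac{1}{7043}\right) = 2 \cdot 169 \cdot 0 \cdot 339 \left(- \frac{1}{7043}\right) = 0 \left(- \frac{1}{7043}\right) = 0$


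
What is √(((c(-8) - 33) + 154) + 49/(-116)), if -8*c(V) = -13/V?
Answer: √6479035/232 ≈ 10.972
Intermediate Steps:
c(V) = 13/(8*V) (c(V) = -(-13)/(8*V) = 13/(8*V))
√(((c(-8) - 33) + 154) + 49/(-116)) = √((((13/8)/(-8) - 33) + 154) + 49/(-116)) = √((((13/8)*(-⅛) - 33) + 154) + 49*(-1/116)) = √(((-13/64 - 33) + 154) - 49/116) = √((-2125/64 + 154) - 49/116) = √(7731/64 - 49/116) = √(223415/1856) = √6479035/232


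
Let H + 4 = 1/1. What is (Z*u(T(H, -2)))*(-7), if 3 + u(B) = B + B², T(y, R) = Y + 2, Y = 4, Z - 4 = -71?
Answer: 18291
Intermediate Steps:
H = -3 (H = -4 + 1/1 = -4 + 1 = -3)
Z = -67 (Z = 4 - 71 = -67)
T(y, R) = 6 (T(y, R) = 4 + 2 = 6)
u(B) = -3 + B + B² (u(B) = -3 + (B + B²) = -3 + B + B²)
(Z*u(T(H, -2)))*(-7) = -67*(-3 + 6 + 6²)*(-7) = -67*(-3 + 6 + 36)*(-7) = -67*39*(-7) = -2613*(-7) = 18291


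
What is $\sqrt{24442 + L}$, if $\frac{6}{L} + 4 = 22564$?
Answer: $\frac{\sqrt{21596951435}}{940} \approx 156.34$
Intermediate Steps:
$L = \frac{1}{3760}$ ($L = \frac{6}{-4 + 22564} = \frac{6}{22560} = 6 \cdot \frac{1}{22560} = \frac{1}{3760} \approx 0.00026596$)
$\sqrt{24442 + L} = \sqrt{24442 + \frac{1}{3760}} = \sqrt{\frac{91901921}{3760}} = \frac{\sqrt{21596951435}}{940}$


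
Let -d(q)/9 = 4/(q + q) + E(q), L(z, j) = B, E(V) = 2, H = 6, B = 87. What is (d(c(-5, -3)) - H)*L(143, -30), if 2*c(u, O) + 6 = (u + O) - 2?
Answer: -7569/4 ≈ -1892.3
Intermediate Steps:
L(z, j) = 87
c(u, O) = -4 + O/2 + u/2 (c(u, O) = -3 + ((u + O) - 2)/2 = -3 + ((O + u) - 2)/2 = -3 + (-2 + O + u)/2 = -3 + (-1 + O/2 + u/2) = -4 + O/2 + u/2)
d(q) = -18 - 18/q (d(q) = -9*(4/(q + q) + 2) = -9*(4/((2*q)) + 2) = -9*(4*(1/(2*q)) + 2) = -9*(2/q + 2) = -9*(2 + 2/q) = -18 - 18/q)
(d(c(-5, -3)) - H)*L(143, -30) = ((-18 - 18/(-4 + (½)*(-3) + (½)*(-5))) - 1*6)*87 = ((-18 - 18/(-4 - 3/2 - 5/2)) - 6)*87 = ((-18 - 18/(-8)) - 6)*87 = ((-18 - 18*(-⅛)) - 6)*87 = ((-18 + 9/4) - 6)*87 = (-63/4 - 6)*87 = -87/4*87 = -7569/4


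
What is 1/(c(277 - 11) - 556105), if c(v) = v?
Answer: -1/555839 ≈ -1.7991e-6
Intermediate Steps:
1/(c(277 - 11) - 556105) = 1/((277 - 11) - 556105) = 1/(266 - 556105) = 1/(-555839) = -1/555839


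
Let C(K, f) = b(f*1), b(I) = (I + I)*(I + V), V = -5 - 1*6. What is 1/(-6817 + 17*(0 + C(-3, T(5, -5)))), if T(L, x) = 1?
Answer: -1/7157 ≈ -0.00013972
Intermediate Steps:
V = -11 (V = -5 - 6 = -11)
b(I) = 2*I*(-11 + I) (b(I) = (I + I)*(I - 11) = (2*I)*(-11 + I) = 2*I*(-11 + I))
C(K, f) = 2*f*(-11 + f) (C(K, f) = 2*(f*1)*(-11 + f*1) = 2*f*(-11 + f))
1/(-6817 + 17*(0 + C(-3, T(5, -5)))) = 1/(-6817 + 17*(0 + 2*1*(-11 + 1))) = 1/(-6817 + 17*(0 + 2*1*(-10))) = 1/(-6817 + 17*(0 - 20)) = 1/(-6817 + 17*(-20)) = 1/(-6817 - 340) = 1/(-7157) = -1/7157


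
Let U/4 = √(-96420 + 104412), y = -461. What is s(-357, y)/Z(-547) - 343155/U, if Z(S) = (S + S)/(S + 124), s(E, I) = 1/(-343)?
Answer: -423/375242 - 114385*√222/1776 ≈ -959.63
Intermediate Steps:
s(E, I) = -1/343
Z(S) = 2*S/(124 + S) (Z(S) = (2*S)/(124 + S) = 2*S/(124 + S))
U = 24*√222 (U = 4*√(-96420 + 104412) = 4*√7992 = 4*(6*√222) = 24*√222 ≈ 357.59)
s(-357, y)/Z(-547) - 343155/U = -1/(343*(2*(-547)/(124 - 547))) - 343155*√222/5328 = -1/(343*(2*(-547)/(-423))) - 114385*√222/1776 = -1/(343*(2*(-547)*(-1/423))) - 114385*√222/1776 = -1/(343*1094/423) - 114385*√222/1776 = -1/343*423/1094 - 114385*√222/1776 = -423/375242 - 114385*√222/1776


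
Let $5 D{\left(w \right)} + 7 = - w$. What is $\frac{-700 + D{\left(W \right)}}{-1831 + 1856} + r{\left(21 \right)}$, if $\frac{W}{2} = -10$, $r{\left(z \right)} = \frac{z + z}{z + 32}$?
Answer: $- \frac{179561}{6625} \approx -27.104$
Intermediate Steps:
$r{\left(z \right)} = \frac{2 z}{32 + z}$
$W = -20$ ($W = 2 \left(-10\right) = -20$)
$D{\left(w \right)} = - \frac{7}{5} - \frac{w}{5}$ ($D{\left(w \right)} = - \frac{7}{5} + \frac{\left(-1\right) w}{5} = - \frac{7}{5} - \frac{w}{5}$)
$\frac{-700 + D{\left(W \right)}}{-1831 + 1856} + r{\left(21 \right)} = \frac{-700 - - \frac{13}{5}}{-1831 + 1856} + 2 \cdot 21 \frac{1}{32 + 21} = \frac{-700 + \left(- \frac{7}{5} + 4\right)}{25} + 2 \cdot 21 \cdot \frac{1}{53} = \left(-700 + \frac{13}{5}\right) \frac{1}{25} + 2 \cdot 21 \cdot \frac{1}{53} = \left(- \frac{3487}{5}\right) \frac{1}{25} + \frac{42}{53} = - \frac{3487}{125} + \frac{42}{53} = - \frac{179561}{6625}$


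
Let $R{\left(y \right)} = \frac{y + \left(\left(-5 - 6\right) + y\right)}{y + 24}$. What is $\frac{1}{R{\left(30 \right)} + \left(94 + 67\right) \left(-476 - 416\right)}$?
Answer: $- \frac{54}{7754999} \approx -6.9633 \cdot 10^{-6}$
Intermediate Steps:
$R{\left(y \right)} = \frac{-11 + 2 y}{24 + y}$ ($R{\left(y \right)} = \frac{y + \left(-11 + y\right)}{24 + y} = \frac{-11 + 2 y}{24 + y}$)
$\frac{1}{R{\left(30 \right)} + \left(94 + 67\right) \left(-476 - 416\right)} = \frac{1}{\frac{-11 + 2 \cdot 30}{24 + 30} + \left(94 + 67\right) \left(-476 - 416\right)} = \frac{1}{\frac{-11 + 60}{54} + 161 \left(-892\right)} = \frac{1}{\frac{1}{54} \cdot 49 - 143612} = \frac{1}{\frac{49}{54} - 143612} = \frac{1}{- \frac{7754999}{54}} = - \frac{54}{7754999}$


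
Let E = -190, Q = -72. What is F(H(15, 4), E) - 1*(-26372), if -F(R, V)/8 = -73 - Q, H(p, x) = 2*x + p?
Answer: 26380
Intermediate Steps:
H(p, x) = p + 2*x
F(R, V) = 8 (F(R, V) = -8*(-73 - 1*(-72)) = -8*(-73 + 72) = -8*(-1) = 8)
F(H(15, 4), E) - 1*(-26372) = 8 - 1*(-26372) = 8 + 26372 = 26380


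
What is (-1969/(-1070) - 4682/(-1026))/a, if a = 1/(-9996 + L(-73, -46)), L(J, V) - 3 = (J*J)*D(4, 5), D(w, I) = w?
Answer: 39799971341/548910 ≈ 72507.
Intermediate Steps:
L(J, V) = 3 + 4*J**2 (L(J, V) = 3 + (J*J)*4 = 3 + J**2*4 = 3 + 4*J**2)
a = 1/11323 (a = 1/(-9996 + (3 + 4*(-73)**2)) = 1/(-9996 + (3 + 4*5329)) = 1/(-9996 + (3 + 21316)) = 1/(-9996 + 21319) = 1/11323 ≈ 8.8316e-5)
(-1969/(-1070) - 4682/(-1026))/a = (-1969/(-1070) - 4682/(-1026))/(1/11323) = (-1969*(-1/1070) - 4682*(-1/1026))*11323 = (1969/1070 + 2341/513)*11323 = (3514967/548910)*11323 = 39799971341/548910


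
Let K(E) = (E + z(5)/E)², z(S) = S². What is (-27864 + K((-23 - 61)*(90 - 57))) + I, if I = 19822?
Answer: 58982199712753/7683984 ≈ 7.6760e+6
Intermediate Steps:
K(E) = (E + 25/E)² (K(E) = (E + 5²/E)² = (E + 25/E)²)
(-27864 + K((-23 - 61)*(90 - 57))) + I = (-27864 + (25 + ((-23 - 61)*(90 - 57))²)²/((-23 - 61)*(90 - 57))²) + 19822 = (-27864 + (25 + (-84*33)²)²/(-84*33)²) + 19822 = (-27864 + (25 + (-2772)²)²/(-2772)²) + 19822 = (-27864 + (25 + 7683984)²/7683984) + 19822 = (-27864 + (1/7683984)*7684009²) + 19822 = (-27864 + (1/7683984)*59043994312081) + 19822 = (-27864 + 59043994312081/7683984) + 19822 = 58829887781905/7683984 + 19822 = 58982199712753/7683984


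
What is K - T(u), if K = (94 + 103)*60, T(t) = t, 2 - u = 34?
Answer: 11852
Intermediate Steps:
u = -32 (u = 2 - 1*34 = 2 - 34 = -32)
K = 11820 (K = 197*60 = 11820)
K - T(u) = 11820 - 1*(-32) = 11820 + 32 = 11852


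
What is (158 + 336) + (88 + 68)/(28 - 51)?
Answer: 11206/23 ≈ 487.22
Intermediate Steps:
(158 + 336) + (88 + 68)/(28 - 51) = 494 + 156/(-23) = 494 + 156*(-1/23) = 494 - 156/23 = 11206/23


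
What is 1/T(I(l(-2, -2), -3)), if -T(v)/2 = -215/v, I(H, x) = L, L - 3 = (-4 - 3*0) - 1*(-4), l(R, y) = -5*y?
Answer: 3/430 ≈ 0.0069767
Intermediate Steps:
L = 3 (L = 3 + ((-4 - 3*0) - 1*(-4)) = 3 + ((-4 + 0) + 4) = 3 + (-4 + 4) = 3 + 0 = 3)
I(H, x) = 3
T(v) = 430/v (T(v) = -(-430)/v = 430/v)
1/T(I(l(-2, -2), -3)) = 1/(430/3) = 3/430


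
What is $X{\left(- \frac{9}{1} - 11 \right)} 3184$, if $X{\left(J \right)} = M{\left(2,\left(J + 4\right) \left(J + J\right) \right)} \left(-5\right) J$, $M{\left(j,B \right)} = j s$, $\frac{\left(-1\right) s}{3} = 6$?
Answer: $-11462400$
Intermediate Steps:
$s = -18$ ($s = \left(-3\right) 6 = -18$)
$M{\left(j,B \right)} = - 18 j$ ($M{\left(j,B \right)} = j \left(-18\right) = - 18 j$)
$X{\left(J \right)} = 180 J$ ($X{\left(J \right)} = \left(-18\right) 2 \left(-5\right) J = \left(-36\right) \left(-5\right) J = 180 J$)
$X{\left(- \frac{9}{1} - 11 \right)} 3184 = 180 \left(- \frac{9}{1} - 11\right) 3184 = 180 \left(\left(-9\right) 1 - 11\right) 3184 = 180 \left(-9 - 11\right) 3184 = 180 \left(-20\right) 3184 = \left(-3600\right) 3184 = -11462400$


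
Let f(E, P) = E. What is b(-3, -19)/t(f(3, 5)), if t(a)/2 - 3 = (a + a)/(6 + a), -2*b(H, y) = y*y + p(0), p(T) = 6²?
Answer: -1191/44 ≈ -27.068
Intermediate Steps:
p(T) = 36
b(H, y) = -18 - y²/2 (b(H, y) = -(y*y + 36)/2 = -(y² + 36)/2 = -(36 + y²)/2 = -18 - y²/2)
t(a) = 6 + 4*a/(6 + a) (t(a) = 6 + 2*((a + a)/(6 + a)) = 6 + 2*((2*a)/(6 + a)) = 6 + 2*(2*a/(6 + a)) = 6 + 4*a/(6 + a))
b(-3, -19)/t(f(3, 5)) = (-18 - ½*(-19)²)/((2*(18 + 5*3)/(6 + 3))) = (-18 - ½*361)/((2*(18 + 15)/9)) = (-18 - 361/2)/((2*(⅑)*33)) = -397/(2*22/3) = -397/2*3/22 = -1191/44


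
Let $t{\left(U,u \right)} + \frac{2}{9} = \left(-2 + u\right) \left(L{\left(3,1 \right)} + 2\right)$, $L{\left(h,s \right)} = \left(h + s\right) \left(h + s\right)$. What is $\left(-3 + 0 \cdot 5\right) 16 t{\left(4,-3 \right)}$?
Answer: $\frac{12992}{3} \approx 4330.7$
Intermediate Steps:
$L{\left(h,s \right)} = \left(h + s\right)^{2}$
$t{\left(U,u \right)} = - \frac{326}{9} + 18 u$ ($t{\left(U,u \right)} = - \frac{2}{9} + \left(-2 + u\right) \left(\left(3 + 1\right)^{2} + 2\right) = - \frac{2}{9} + \left(-2 + u\right) \left(4^{2} + 2\right) = - \frac{2}{9} + \left(-2 + u\right) \left(16 + 2\right) = - \frac{2}{9} + \left(-2 + u\right) 18 = - \frac{2}{9} + \left(-36 + 18 u\right) = - \frac{326}{9} + 18 u$)
$\left(-3 + 0 \cdot 5\right) 16 t{\left(4,-3 \right)} = \left(-3 + 0 \cdot 5\right) 16 \left(- \frac{326}{9} + 18 \left(-3\right)\right) = \left(-3 + 0\right) 16 \left(- \frac{326}{9} - 54\right) = \left(-3\right) 16 \left(- \frac{812}{9}\right) = \left(-48\right) \left(- \frac{812}{9}\right) = \frac{12992}{3}$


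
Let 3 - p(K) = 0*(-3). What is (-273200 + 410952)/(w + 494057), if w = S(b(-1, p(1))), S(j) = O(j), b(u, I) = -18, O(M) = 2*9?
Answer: 137752/494075 ≈ 0.27881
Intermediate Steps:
p(K) = 3 (p(K) = 3 - 0*(-3) = 3 - 1*0 = 3 + 0 = 3)
O(M) = 18
S(j) = 18
w = 18
(-273200 + 410952)/(w + 494057) = (-273200 + 410952)/(18 + 494057) = 137752/494075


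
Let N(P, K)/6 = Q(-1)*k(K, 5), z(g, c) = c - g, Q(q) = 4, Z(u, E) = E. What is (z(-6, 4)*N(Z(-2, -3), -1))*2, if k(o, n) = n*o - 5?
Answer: -4800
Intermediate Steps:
k(o, n) = -5 + n*o
N(P, K) = -120 + 120*K (N(P, K) = 6*(4*(-5 + 5*K)) = 6*(-20 + 20*K) = -120 + 120*K)
(z(-6, 4)*N(Z(-2, -3), -1))*2 = ((4 - 1*(-6))*(-120 + 120*(-1)))*2 = ((4 + 6)*(-120 - 120))*2 = (10*(-240))*2 = -2400*2 = -4800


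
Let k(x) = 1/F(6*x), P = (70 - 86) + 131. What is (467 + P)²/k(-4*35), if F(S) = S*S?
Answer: 239003654400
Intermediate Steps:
F(S) = S²
P = 115 (P = -16 + 131 = 115)
k(x) = 1/(36*x²) (k(x) = 1/((6*x)²) = 1/(36*x²))
(467 + P)²/k(-4*35) = (467 + 115)²/((1/(36*(-4*35)²))) = 582²/(((1/36)/(-140)²)) = 338724/(((1/36)*(1/19600))) = 338724/(1/705600) = 338724*705600 = 239003654400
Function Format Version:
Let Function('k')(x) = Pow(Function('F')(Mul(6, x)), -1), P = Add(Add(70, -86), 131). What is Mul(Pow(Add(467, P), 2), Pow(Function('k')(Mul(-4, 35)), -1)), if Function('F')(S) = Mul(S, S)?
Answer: 239003654400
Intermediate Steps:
Function('F')(S) = Pow(S, 2)
P = 115 (P = Add(-16, 131) = 115)
Function('k')(x) = Mul(Rational(1, 36), Pow(x, -2)) (Function('k')(x) = Pow(Pow(Mul(6, x), 2), -1) = Pow(Mul(36, Pow(x, 2)), -1) = Mul(Rational(1, 36), Pow(x, -2)))
Mul(Pow(Add(467, P), 2), Pow(Function('k')(Mul(-4, 35)), -1)) = Mul(Pow(Add(467, 115), 2), Pow(Mul(Rational(1, 36), Pow(Mul(-4, 35), -2)), -1)) = Mul(Pow(582, 2), Pow(Mul(Rational(1, 36), Pow(-140, -2)), -1)) = Mul(338724, Pow(Mul(Rational(1, 36), Rational(1, 19600)), -1)) = Mul(338724, Pow(Rational(1, 705600), -1)) = Mul(338724, 705600) = 239003654400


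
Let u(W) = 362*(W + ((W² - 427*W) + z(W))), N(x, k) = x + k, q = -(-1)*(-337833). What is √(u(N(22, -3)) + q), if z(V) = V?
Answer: I*√3130301 ≈ 1769.3*I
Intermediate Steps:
q = -337833 (q = -1*337833 = -337833)
N(x, k) = k + x
u(W) = -153850*W + 362*W² (u(W) = 362*(W + ((W² - 427*W) + W)) = 362*(W + (W² - 426*W)) = 362*(W² - 425*W) = -153850*W + 362*W²)
√(u(N(22, -3)) + q) = √(362*(-3 + 22)*(-425 + (-3 + 22)) - 337833) = √(362*19*(-425 + 19) - 337833) = √(362*19*(-406) - 337833) = √(-2792468 - 337833) = √(-3130301) = I*√3130301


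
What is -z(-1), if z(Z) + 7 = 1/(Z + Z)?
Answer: 15/2 ≈ 7.5000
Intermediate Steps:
z(Z) = -7 + 1/(2*Z) (z(Z) = -7 + 1/(Z + Z) = -7 + 1/(2*Z))
-z(-1) = -(-7 + (1/2)/(-1)) = -(-7 + (1/2)*(-1)) = -(-7 - 1/2) = -1*(-15/2) = 15/2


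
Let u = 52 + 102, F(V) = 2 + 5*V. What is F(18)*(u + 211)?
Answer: 33580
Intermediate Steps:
u = 154
F(18)*(u + 211) = (2 + 5*18)*(154 + 211) = (2 + 90)*365 = 92*365 = 33580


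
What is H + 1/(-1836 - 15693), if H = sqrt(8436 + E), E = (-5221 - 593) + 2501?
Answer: -1/17529 + sqrt(5123) ≈ 71.575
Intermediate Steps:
E = -3313 (E = -5814 + 2501 = -3313)
H = sqrt(5123) (H = sqrt(8436 - 3313) = sqrt(5123) ≈ 71.575)
H + 1/(-1836 - 15693) = sqrt(5123) + 1/(-1836 - 15693) = sqrt(5123) + 1/(-17529) = sqrt(5123) - 1/17529 = -1/17529 + sqrt(5123)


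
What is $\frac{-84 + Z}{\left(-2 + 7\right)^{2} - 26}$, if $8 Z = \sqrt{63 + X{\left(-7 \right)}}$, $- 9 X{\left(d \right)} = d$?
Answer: $84 - \frac{\sqrt{574}}{24} \approx 83.002$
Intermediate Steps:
$X{\left(d \right)} = - \frac{d}{9}$
$Z = \frac{\sqrt{574}}{24}$ ($Z = \frac{\sqrt{63 - - \frac{7}{9}}}{8} = \frac{\sqrt{63 + \frac{7}{9}}}{8} = \frac{\sqrt{\frac{574}{9}}}{8} = \frac{\frac{1}{3} \sqrt{574}}{8} = \frac{\sqrt{574}}{24} \approx 0.99826$)
$\frac{-84 + Z}{\left(-2 + 7\right)^{2} - 26} = \frac{-84 + \frac{\sqrt{574}}{24}}{\left(-2 + 7\right)^{2} - 26} = \frac{-84 + \frac{\sqrt{574}}{24}}{5^{2} - 26} = \frac{-84 + \frac{\sqrt{574}}{24}}{25 - 26} = \frac{-84 + \frac{\sqrt{574}}{24}}{-1} = - (-84 + \frac{\sqrt{574}}{24}) = 84 - \frac{\sqrt{574}}{24}$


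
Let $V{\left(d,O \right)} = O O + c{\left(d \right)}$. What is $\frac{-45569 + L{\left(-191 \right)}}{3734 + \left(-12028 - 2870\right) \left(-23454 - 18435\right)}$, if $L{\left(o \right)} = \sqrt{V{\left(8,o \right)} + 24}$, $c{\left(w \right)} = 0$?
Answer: $- \frac{45569}{624066056} + \frac{7 \sqrt{745}}{624066056} \approx -7.2713 \cdot 10^{-5}$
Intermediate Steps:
$V{\left(d,O \right)} = O^{2}$ ($V{\left(d,O \right)} = O O + 0 = O^{2} + 0 = O^{2}$)
$L{\left(o \right)} = \sqrt{24 + o^{2}}$ ($L{\left(o \right)} = \sqrt{o^{2} + 24} = \sqrt{24 + o^{2}}$)
$\frac{-45569 + L{\left(-191 \right)}}{3734 + \left(-12028 - 2870\right) \left(-23454 - 18435\right)} = \frac{-45569 + \sqrt{24 + \left(-191\right)^{2}}}{3734 + \left(-12028 - 2870\right) \left(-23454 - 18435\right)} = \frac{-45569 + \sqrt{24 + 36481}}{3734 - -624062322} = \frac{-45569 + \sqrt{36505}}{3734 + 624062322} = \frac{-45569 + 7 \sqrt{745}}{624066056} = \left(-45569 + 7 \sqrt{745}\right) \frac{1}{624066056} = - \frac{45569}{624066056} + \frac{7 \sqrt{745}}{624066056}$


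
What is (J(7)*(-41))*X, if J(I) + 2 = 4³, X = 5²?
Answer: -63550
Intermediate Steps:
X = 25
J(I) = 62 (J(I) = -2 + 4³ = -2 + 64 = 62)
(J(7)*(-41))*X = (62*(-41))*25 = -2542*25 = -63550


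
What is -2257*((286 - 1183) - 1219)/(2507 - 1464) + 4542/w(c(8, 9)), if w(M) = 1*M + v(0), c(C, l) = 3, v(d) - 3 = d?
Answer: 5565363/1043 ≈ 5335.9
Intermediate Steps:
v(d) = 3 + d
w(M) = 3 + M (w(M) = 1*M + (3 + 0) = M + 3 = 3 + M)
-2257*((286 - 1183) - 1219)/(2507 - 1464) + 4542/w(c(8, 9)) = -2257*((286 - 1183) - 1219)/(2507 - 1464) + 4542/(3 + 3) = -2257/(1043/(-897 - 1219)) + 4542/6 = -2257/(1043/(-2116)) + 4542*(1/6) = -2257/(1043*(-1/2116)) + 757 = -2257/(-1043/2116) + 757 = -2257*(-2116/1043) + 757 = 4775812/1043 + 757 = 5565363/1043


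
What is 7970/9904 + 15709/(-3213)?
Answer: -64987163/15910776 ≈ -4.0845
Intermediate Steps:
7970/9904 + 15709/(-3213) = 7970*(1/9904) + 15709*(-1/3213) = 3985/4952 - 15709/3213 = -64987163/15910776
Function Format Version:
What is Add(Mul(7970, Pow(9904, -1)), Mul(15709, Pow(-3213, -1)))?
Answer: Rational(-64987163, 15910776) ≈ -4.0845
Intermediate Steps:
Add(Mul(7970, Pow(9904, -1)), Mul(15709, Pow(-3213, -1))) = Add(Mul(7970, Rational(1, 9904)), Mul(15709, Rational(-1, 3213))) = Add(Rational(3985, 4952), Rational(-15709, 3213)) = Rational(-64987163, 15910776)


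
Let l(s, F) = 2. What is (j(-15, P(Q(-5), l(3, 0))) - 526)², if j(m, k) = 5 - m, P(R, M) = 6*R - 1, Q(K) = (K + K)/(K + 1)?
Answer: 256036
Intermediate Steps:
Q(K) = 2*K/(1 + K) (Q(K) = (2*K)/(1 + K) = 2*K/(1 + K))
P(R, M) = -1 + 6*R
(j(-15, P(Q(-5), l(3, 0))) - 526)² = ((5 - 1*(-15)) - 526)² = ((5 + 15) - 526)² = (20 - 526)² = (-506)² = 256036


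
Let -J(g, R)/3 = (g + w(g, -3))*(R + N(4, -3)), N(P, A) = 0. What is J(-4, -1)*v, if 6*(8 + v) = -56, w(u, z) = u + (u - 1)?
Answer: 676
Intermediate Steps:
w(u, z) = -1 + 2*u (w(u, z) = u + (-1 + u) = -1 + 2*u)
v = -52/3 (v = -8 + (⅙)*(-56) = -8 - 28/3 = -52/3 ≈ -17.333)
J(g, R) = -3*R*(-1 + 3*g) (J(g, R) = -3*(g + (-1 + 2*g))*(R + 0) = -3*(-1 + 3*g)*R = -3*R*(-1 + 3*g))
J(-4, -1)*v = (3*(-1)*(1 - 3*(-4)))*(-52/3) = (3*(-1)*(1 + 12))*(-52/3) = (3*(-1)*13)*(-52/3) = -39*(-52/3) = 676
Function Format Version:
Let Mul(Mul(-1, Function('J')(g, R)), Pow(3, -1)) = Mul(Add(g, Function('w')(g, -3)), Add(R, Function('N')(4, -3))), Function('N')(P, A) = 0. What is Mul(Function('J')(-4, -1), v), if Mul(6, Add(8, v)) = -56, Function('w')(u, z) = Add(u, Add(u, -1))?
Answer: 676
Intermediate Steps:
Function('w')(u, z) = Add(-1, Mul(2, u)) (Function('w')(u, z) = Add(u, Add(-1, u)) = Add(-1, Mul(2, u)))
v = Rational(-52, 3) (v = Add(-8, Mul(Rational(1, 6), -56)) = Add(-8, Rational(-28, 3)) = Rational(-52, 3) ≈ -17.333)
Function('J')(g, R) = Mul(-3, R, Add(-1, Mul(3, g))) (Function('J')(g, R) = Mul(-3, Mul(Add(g, Add(-1, Mul(2, g))), Add(R, 0))) = Mul(-3, Mul(Add(-1, Mul(3, g)), R)) = Mul(-3, Mul(R, Add(-1, Mul(3, g)))) = Mul(-3, R, Add(-1, Mul(3, g))))
Mul(Function('J')(-4, -1), v) = Mul(Mul(3, -1, Add(1, Mul(-3, -4))), Rational(-52, 3)) = Mul(Mul(3, -1, Add(1, 12)), Rational(-52, 3)) = Mul(Mul(3, -1, 13), Rational(-52, 3)) = Mul(-39, Rational(-52, 3)) = 676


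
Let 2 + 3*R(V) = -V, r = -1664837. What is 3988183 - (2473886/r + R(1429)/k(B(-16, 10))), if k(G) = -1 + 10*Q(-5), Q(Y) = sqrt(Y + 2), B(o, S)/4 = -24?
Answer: 1998542011484908/501115937 - 4770*I*sqrt(3)/301 ≈ 3.9882e+6 - 27.448*I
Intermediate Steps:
B(o, S) = -96 (B(o, S) = 4*(-24) = -96)
Q(Y) = sqrt(2 + Y)
R(V) = -2/3 - V/3 (R(V) = -2/3 + (-V)/3 = -2/3 - V/3)
k(G) = -1 + 10*I*sqrt(3) (k(G) = -1 + 10*sqrt(2 - 5) = -1 + 10*sqrt(-3) = -1 + 10*(I*sqrt(3)) = -1 + 10*I*sqrt(3))
3988183 - (2473886/r + R(1429)/k(B(-16, 10))) = 3988183 - (2473886/(-1664837) + (-2/3 - 1/3*1429)/(-1 + 10*I*sqrt(3))) = 3988183 - (2473886*(-1/1664837) + (-2/3 - 1429/3)/(-1 + 10*I*sqrt(3))) = 3988183 - (-2473886/1664837 - 477/(-1 + 10*I*sqrt(3))) = 3988183 + (2473886/1664837 + 477/(-1 + 10*I*sqrt(3))) = 6639677095057/1664837 + 477/(-1 + 10*I*sqrt(3))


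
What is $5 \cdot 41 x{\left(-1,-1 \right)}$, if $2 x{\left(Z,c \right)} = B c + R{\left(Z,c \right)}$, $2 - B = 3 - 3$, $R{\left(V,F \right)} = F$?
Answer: $- \frac{615}{2} \approx -307.5$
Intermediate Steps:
$B = 2$ ($B = 2 - \left(3 - 3\right) = 2 - 0 = 2 + 0 = 2$)
$x{\left(Z,c \right)} = \frac{3 c}{2}$ ($x{\left(Z,c \right)} = \frac{2 c + c}{2} = \frac{3 c}{2}$)
$5 \cdot 41 x{\left(-1,-1 \right)} = 5 \cdot 41 \cdot \frac{3}{2} \left(-1\right) = 205 \left(- \frac{3}{2}\right) = - \frac{615}{2}$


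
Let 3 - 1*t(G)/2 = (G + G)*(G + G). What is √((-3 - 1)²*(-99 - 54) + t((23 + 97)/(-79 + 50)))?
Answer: I*√2168922/29 ≈ 50.784*I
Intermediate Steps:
t(G) = 6 - 8*G² (t(G) = 6 - 2*(G + G)*(G + G) = 6 - 2*2*G*2*G = 6 - 8*G²)
√((-3 - 1)²*(-99 - 54) + t((23 + 97)/(-79 + 50))) = √((-3 - 1)²*(-99 - 54) + (6 - 8*(23 + 97)²/(-79 + 50)²)) = √((-4)²*(-153) + (6 - 8*(120/(-29))²)) = √(16*(-153) + (6 - 8*(120*(-1/29))²)) = √(-2448 + (6 - 8*(-120/29)²)) = √(-2448 + (6 - 8*14400/841)) = √(-2448 + (6 - 115200/841)) = √(-2448 - 110154/841) = √(-2168922/841) = I*√2168922/29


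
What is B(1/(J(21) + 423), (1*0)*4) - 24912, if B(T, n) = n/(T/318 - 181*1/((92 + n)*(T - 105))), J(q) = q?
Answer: -24912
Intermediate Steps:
B(T, n) = n/(T/318 - 181/((-105 + T)*(92 + n))) (B(T, n) = n/(T*(1/318) - 181*1/((-105 + T)*(92 + n))) = n/(T/318 - 181/((-105 + T)*(92 + n))))
B(1/(J(21) + 423), (1*0)*4) - 24912 = 318*((1*0)*4)*(-9660 - 105*1*0*4 + 92/(21 + 423) + ((1*0)*4)/(21 + 423))/(-57558 - 9660/(21 + 423) + 92*(1/(21 + 423))² + ((1*0)*4)*(1/(21 + 423))² - 105*(1*0)*4/(21 + 423)) - 24912 = 318*(0*4)*(-9660 - 0*4 + 92/444 + (0*4)/444)/(-57558 - 9660/444 + 92*(1/444)² + (0*4)*(1/444)² - 105*0*4/444) - 24912 = 318*0*(-9660 - 105*0 + 92*(1/444) + (1/444)*0)/(-57558 - 9660*1/444 + 92*(1/444)² + 0*(1/444)² - 105*1/444*0) - 24912 = 318*0*(-9660 + 0 + 23/111 + 0)/(-57558 - 805/37 + 92*(1/197136) + 0*(1/197136) + 0) - 24912 = 318*0*(-1072237/111)/(-57558 - 805/37 + 23/49284 + 0 + 0) - 24912 = 318*0*(-1072237/111)/(-2837760709/49284) - 24912 = 318*0*(-49284/2837760709)*(-1072237/111) - 24912 = 0 - 24912 = -24912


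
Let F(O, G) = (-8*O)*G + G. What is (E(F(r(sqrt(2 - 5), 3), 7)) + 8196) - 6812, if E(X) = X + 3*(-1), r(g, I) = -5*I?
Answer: 2228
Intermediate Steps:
F(O, G) = G - 8*G*O (F(O, G) = -8*G*O + G = G - 8*G*O)
E(X) = -3 + X (E(X) = X - 3 = -3 + X)
(E(F(r(sqrt(2 - 5), 3), 7)) + 8196) - 6812 = ((-3 + 7*(1 - (-40)*3)) + 8196) - 6812 = ((-3 + 7*(1 - 8*(-15))) + 8196) - 6812 = ((-3 + 7*(1 + 120)) + 8196) - 6812 = ((-3 + 7*121) + 8196) - 6812 = ((-3 + 847) + 8196) - 6812 = (844 + 8196) - 6812 = 9040 - 6812 = 2228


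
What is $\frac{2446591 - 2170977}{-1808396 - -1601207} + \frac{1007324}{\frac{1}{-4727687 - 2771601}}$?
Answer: $- \frac{1565149792776283582}{207189} \approx -7.5542 \cdot 10^{12}$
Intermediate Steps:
$\frac{2446591 - 2170977}{-1808396 - -1601207} + \frac{1007324}{\frac{1}{-4727687 - 2771601}} = \frac{2446591 - 2170977}{-1808396 + 1601207} + \frac{1007324}{\frac{1}{-7499288}} = \frac{275614}{-207189} + \frac{1007324}{- \frac{1}{7499288}} = 275614 \left(- \frac{1}{207189}\right) + 1007324 \left(-7499288\right) = - \frac{275614}{207189} - 7554212785312 = - \frac{1565149792776283582}{207189}$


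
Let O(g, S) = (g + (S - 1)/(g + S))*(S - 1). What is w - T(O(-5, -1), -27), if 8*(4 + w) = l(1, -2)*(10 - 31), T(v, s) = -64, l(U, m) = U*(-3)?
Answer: 543/8 ≈ 67.875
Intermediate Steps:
l(U, m) = -3*U
O(g, S) = (-1 + S)*(g + (-1 + S)/(S + g)) (O(g, S) = (g + (-1 + S)/(S + g))*(-1 + S) = (-1 + S)*(g + (-1 + S)/(S + g)))
w = 31/8 (w = -4 + ((-3*1)*(10 - 31))/8 = -4 + (-3*(-21))/8 = -4 + (⅛)*63 = -4 + 63/8 = 31/8 ≈ 3.8750)
w - T(O(-5, -1), -27) = 31/8 - 1*(-64) = 31/8 + 64 = 543/8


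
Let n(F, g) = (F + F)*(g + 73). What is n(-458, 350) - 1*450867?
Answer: -838335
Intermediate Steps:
n(F, g) = 2*F*(73 + g) (n(F, g) = (2*F)*(73 + g) = 2*F*(73 + g))
n(-458, 350) - 1*450867 = 2*(-458)*(73 + 350) - 1*450867 = 2*(-458)*423 - 450867 = -387468 - 450867 = -838335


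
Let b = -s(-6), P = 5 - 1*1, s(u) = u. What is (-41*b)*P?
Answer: -984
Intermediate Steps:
P = 4 (P = 5 - 1 = 4)
b = 6 (b = -1*(-6) = 6)
(-41*b)*P = -41*6*4 = -246*4 = -984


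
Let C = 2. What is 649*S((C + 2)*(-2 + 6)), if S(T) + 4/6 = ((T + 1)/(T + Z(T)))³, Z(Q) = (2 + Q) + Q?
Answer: -152684389/375000 ≈ -407.16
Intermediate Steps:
Z(Q) = 2 + 2*Q
S(T) = -⅔ + (1 + T)³/(2 + 3*T)³ (S(T) = -⅔ + ((T + 1)/(T + (2 + 2*T)))³ = -⅔ + ((1 + T)/(2 + 3*T))³ = -⅔ + (1 + T)³/(2 + 3*T)³)
649*S((C + 2)*(-2 + 6)) = 649*(-⅔ + (1 + (2 + 2)*(-2 + 6))³/(2 + 3*((2 + 2)*(-2 + 6)))³) = 649*(-⅔ + (1 + 4*4)³/(2 + 3*(4*4))³) = 649*(-⅔ + (1 + 16)³/(2 + 3*16)³) = 649*(-⅔ + 17³/(2 + 48)³) = 649*(-⅔ + 4913/50³) = 649*(-⅔ + 4913*(1/125000)) = 649*(-⅔ + 4913/125000) = 649*(-235261/375000) = -152684389/375000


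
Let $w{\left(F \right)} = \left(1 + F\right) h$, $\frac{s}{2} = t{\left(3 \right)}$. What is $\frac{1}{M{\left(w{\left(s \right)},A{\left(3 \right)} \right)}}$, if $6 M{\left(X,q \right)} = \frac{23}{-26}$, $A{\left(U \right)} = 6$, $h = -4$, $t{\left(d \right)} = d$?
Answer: $- \frac{156}{23} \approx -6.7826$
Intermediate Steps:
$s = 6$ ($s = 2 \cdot 3 = 6$)
$w{\left(F \right)} = -4 - 4 F$ ($w{\left(F \right)} = \left(1 + F\right) \left(-4\right) = -4 - 4 F$)
$M{\left(X,q \right)} = - \frac{23}{156}$ ($M{\left(X,q \right)} = \frac{23 \frac{1}{-26}}{6} = \frac{23 \left(- \frac{1}{26}\right)}{6} = \frac{1}{6} \left(- \frac{23}{26}\right) = - \frac{23}{156}$)
$\frac{1}{M{\left(w{\left(s \right)},A{\left(3 \right)} \right)}} = \frac{1}{- \frac{23}{156}} = - \frac{156}{23}$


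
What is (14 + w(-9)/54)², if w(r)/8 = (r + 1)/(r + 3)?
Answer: 1322500/6561 ≈ 201.57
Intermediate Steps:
w(r) = 8*(1 + r)/(3 + r) (w(r) = 8*((r + 1)/(r + 3)) = 8*((1 + r)/(3 + r)) = 8*(1 + r)/(3 + r))
(14 + w(-9)/54)² = (14 + (8*(1 - 9)/(3 - 9))/54)² = (14 + (8*(-8)/(-6))*(1/54))² = (14 + (8*(-⅙)*(-8))*(1/54))² = (14 + (32/3)*(1/54))² = (14 + 16/81)² = (1150/81)² = 1322500/6561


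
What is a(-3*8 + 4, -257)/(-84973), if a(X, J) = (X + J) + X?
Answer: 297/84973 ≈ 0.0034952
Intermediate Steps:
a(X, J) = J + 2*X (a(X, J) = (J + X) + X = J + 2*X)
a(-3*8 + 4, -257)/(-84973) = (-257 + 2*(-3*8 + 4))/(-84973) = (-257 + 2*(-24 + 4))*(-1/84973) = (-257 + 2*(-20))*(-1/84973) = (-257 - 40)*(-1/84973) = -297*(-1/84973) = 297/84973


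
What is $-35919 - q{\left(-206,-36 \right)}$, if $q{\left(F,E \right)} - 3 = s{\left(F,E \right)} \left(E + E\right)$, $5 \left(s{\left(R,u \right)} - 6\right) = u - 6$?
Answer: $- \frac{180474}{5} \approx -36095.0$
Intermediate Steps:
$s{\left(R,u \right)} = \frac{24}{5} + \frac{u}{5}$ ($s{\left(R,u \right)} = 6 + \frac{u - 6}{5} = 6 + \frac{-6 + u}{5} = 6 + \left(- \frac{6}{5} + \frac{u}{5}\right) = \frac{24}{5} + \frac{u}{5}$)
$q{\left(F,E \right)} = 3 + 2 E \left(\frac{24}{5} + \frac{E}{5}\right)$ ($q{\left(F,E \right)} = 3 + \left(\frac{24}{5} + \frac{E}{5}\right) \left(E + E\right) = 3 + \left(\frac{24}{5} + \frac{E}{5}\right) 2 E = 3 + 2 E \left(\frac{24}{5} + \frac{E}{5}\right)$)
$-35919 - q{\left(-206,-36 \right)} = -35919 - \left(3 + \frac{2}{5} \left(-36\right) \left(24 - 36\right)\right) = -35919 - \left(3 + \frac{2}{5} \left(-36\right) \left(-12\right)\right) = -35919 - \left(3 + \frac{864}{5}\right) = -35919 - \frac{879}{5} = - \frac{180474}{5}$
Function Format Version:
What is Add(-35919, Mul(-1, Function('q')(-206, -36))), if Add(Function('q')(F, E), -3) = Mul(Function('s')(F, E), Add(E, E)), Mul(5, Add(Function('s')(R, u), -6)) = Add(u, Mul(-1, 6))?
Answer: Rational(-180474, 5) ≈ -36095.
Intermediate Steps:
Function('s')(R, u) = Add(Rational(24, 5), Mul(Rational(1, 5), u)) (Function('s')(R, u) = Add(6, Mul(Rational(1, 5), Add(u, Mul(-1, 6)))) = Add(6, Mul(Rational(1, 5), Add(u, -6))) = Add(6, Mul(Rational(1, 5), Add(-6, u))) = Add(6, Add(Rational(-6, 5), Mul(Rational(1, 5), u))) = Add(Rational(24, 5), Mul(Rational(1, 5), u)))
Function('q')(F, E) = Add(3, Mul(2, E, Add(Rational(24, 5), Mul(Rational(1, 5), E)))) (Function('q')(F, E) = Add(3, Mul(Add(Rational(24, 5), Mul(Rational(1, 5), E)), Add(E, E))) = Add(3, Mul(Add(Rational(24, 5), Mul(Rational(1, 5), E)), Mul(2, E))) = Add(3, Mul(2, E, Add(Rational(24, 5), Mul(Rational(1, 5), E)))))
Add(-35919, Mul(-1, Function('q')(-206, -36))) = Add(-35919, Mul(-1, Add(3, Mul(Rational(2, 5), -36, Add(24, -36))))) = Add(-35919, Mul(-1, Add(3, Mul(Rational(2, 5), -36, -12)))) = Add(-35919, Mul(-1, Add(3, Rational(864, 5)))) = Add(-35919, Mul(-1, Rational(879, 5))) = Add(-35919, Rational(-879, 5)) = Rational(-180474, 5)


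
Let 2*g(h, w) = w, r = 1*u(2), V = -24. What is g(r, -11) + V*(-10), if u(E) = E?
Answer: 469/2 ≈ 234.50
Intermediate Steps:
r = 2 (r = 1*2 = 2)
g(h, w) = w/2
g(r, -11) + V*(-10) = (½)*(-11) - 24*(-10) = -11/2 + 240 = 469/2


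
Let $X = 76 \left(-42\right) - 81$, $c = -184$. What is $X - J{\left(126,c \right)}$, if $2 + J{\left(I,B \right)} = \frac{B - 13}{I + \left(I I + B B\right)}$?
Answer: $- \frac{163085321}{49858} \approx -3271.0$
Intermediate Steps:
$J{\left(I,B \right)} = -2 + \frac{-13 + B}{I + B^{2} + I^{2}}$ ($J{\left(I,B \right)} = -2 + \frac{B - 13}{I + \left(I I + B B\right)} = -2 + \frac{-13 + B}{I + \left(I^{2} + B^{2}\right)} = -2 + \frac{-13 + B}{I + \left(B^{2} + I^{2}\right)} = -2 + \frac{-13 + B}{I + B^{2} + I^{2}}$)
$X = -3273$ ($X = -3192 - 81 = -3273$)
$X - J{\left(126,c \right)} = -3273 - \frac{-13 - 184 - 252 - 2 \left(-184\right)^{2} - 2 \cdot 126^{2}}{126 + \left(-184\right)^{2} + 126^{2}} = -3273 - \frac{-13 - 184 - 252 - 67712 - 31752}{126 + 33856 + 15876} = -3273 - \frac{-13 - 184 - 252 - 67712 - 31752}{49858} = -3273 - \frac{1}{49858} \left(-99913\right) = -3273 - - \frac{99913}{49858} = -3273 + \frac{99913}{49858} = - \frac{163085321}{49858}$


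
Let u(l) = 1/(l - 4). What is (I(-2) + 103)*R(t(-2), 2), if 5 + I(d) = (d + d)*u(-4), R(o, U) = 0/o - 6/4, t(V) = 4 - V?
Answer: -591/4 ≈ -147.75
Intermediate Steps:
u(l) = 1/(-4 + l)
R(o, U) = -3/2 (R(o, U) = 0 - 6*1/4 = 0 - 3/2 = -3/2)
I(d) = -5 - d/4 (I(d) = -5 + (d + d)/(-4 - 4) = -5 + (2*d)/(-8) = -5 + (2*d)*(-1/8) = -5 - d/4)
(I(-2) + 103)*R(t(-2), 2) = ((-5 - 1/4*(-2)) + 103)*(-3/2) = ((-5 + 1/2) + 103)*(-3/2) = (-9/2 + 103)*(-3/2) = (197/2)*(-3/2) = -591/4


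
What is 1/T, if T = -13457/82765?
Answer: -82765/13457 ≈ -6.1503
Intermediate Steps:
T = -13457/82765 (T = -13457*1/82765 = -13457/82765 ≈ -0.16259)
1/T = 1/(-13457/82765) = -82765/13457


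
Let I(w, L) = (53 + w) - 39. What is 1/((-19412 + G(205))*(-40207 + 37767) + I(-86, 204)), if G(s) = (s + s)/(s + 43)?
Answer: 31/1468196398 ≈ 2.1114e-8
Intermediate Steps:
G(s) = 2*s/(43 + s) (G(s) = (2*s)/(43 + s) = 2*s/(43 + s))
I(w, L) = 14 + w
1/((-19412 + G(205))*(-40207 + 37767) + I(-86, 204)) = 1/((-19412 + 2*205/(43 + 205))*(-40207 + 37767) + (14 - 86)) = 1/((-19412 + 2*205/248)*(-2440) - 72) = 1/((-19412 + 2*205*(1/248))*(-2440) - 72) = 1/((-19412 + 205/124)*(-2440) - 72) = 1/(-2406883/124*(-2440) - 72) = 1/(1468198630/31 - 72) = 1/(1468196398/31) = 31/1468196398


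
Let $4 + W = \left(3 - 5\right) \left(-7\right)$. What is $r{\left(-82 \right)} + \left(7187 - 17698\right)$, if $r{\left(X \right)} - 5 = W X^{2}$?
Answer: $56734$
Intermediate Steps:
$W = 10$ ($W = -4 + \left(3 - 5\right) \left(-7\right) = -4 - -14 = -4 + 14 = 10$)
$r{\left(X \right)} = 5 + 10 X^{2}$
$r{\left(-82 \right)} + \left(7187 - 17698\right) = \left(5 + 10 \left(-82\right)^{2}\right) + \left(7187 - 17698\right) = \left(5 + 10 \cdot 6724\right) - 10511 = \left(5 + 67240\right) - 10511 = 67245 - 10511 = 56734$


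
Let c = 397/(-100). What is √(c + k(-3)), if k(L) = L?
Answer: I*√697/10 ≈ 2.6401*I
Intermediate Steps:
c = -397/100 (c = 397*(-1/100) = -397/100 ≈ -3.9700)
√(c + k(-3)) = √(-397/100 - 3) = √(-697/100) = I*√697/10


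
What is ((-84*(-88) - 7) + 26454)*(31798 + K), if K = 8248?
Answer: 1355116594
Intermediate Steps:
((-84*(-88) - 7) + 26454)*(31798 + K) = ((-84*(-88) - 7) + 26454)*(31798 + 8248) = ((7392 - 7) + 26454)*40046 = (7385 + 26454)*40046 = 33839*40046 = 1355116594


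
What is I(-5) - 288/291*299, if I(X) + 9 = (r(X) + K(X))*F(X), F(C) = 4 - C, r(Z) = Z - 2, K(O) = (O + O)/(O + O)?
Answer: -34815/97 ≈ -358.92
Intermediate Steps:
K(O) = 1 (K(O) = (2*O)/((2*O)) = (2*O)*(1/(2*O)) = 1)
r(Z) = -2 + Z
I(X) = -9 + (-1 + X)*(4 - X) (I(X) = -9 + ((-2 + X) + 1)*(4 - X) = -9 + (-1 + X)*(4 - X))
I(-5) - 288/291*299 = (-13 - 1*(-5)**2 + 5*(-5)) - 288/291*299 = (-13 - 1*25 - 25) - 288*1/291*299 = (-13 - 25 - 25) - 96/97*299 = -63 - 28704/97 = -34815/97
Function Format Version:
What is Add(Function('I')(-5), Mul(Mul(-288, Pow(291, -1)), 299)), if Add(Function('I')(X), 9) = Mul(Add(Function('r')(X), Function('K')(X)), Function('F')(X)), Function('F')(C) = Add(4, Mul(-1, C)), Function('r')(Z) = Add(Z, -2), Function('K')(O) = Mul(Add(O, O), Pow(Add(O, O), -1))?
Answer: Rational(-34815, 97) ≈ -358.92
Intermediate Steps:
Function('K')(O) = 1 (Function('K')(O) = Mul(Mul(2, O), Pow(Mul(2, O), -1)) = Mul(Mul(2, O), Mul(Rational(1, 2), Pow(O, -1))) = 1)
Function('r')(Z) = Add(-2, Z)
Function('I')(X) = Add(-9, Mul(Add(-1, X), Add(4, Mul(-1, X)))) (Function('I')(X) = Add(-9, Mul(Add(Add(-2, X), 1), Add(4, Mul(-1, X)))) = Add(-9, Mul(Add(-1, X), Add(4, Mul(-1, X)))))
Add(Function('I')(-5), Mul(Mul(-288, Pow(291, -1)), 299)) = Add(Add(-13, Mul(-1, Pow(-5, 2)), Mul(5, -5)), Mul(Mul(-288, Pow(291, -1)), 299)) = Add(Add(-13, Mul(-1, 25), -25), Mul(Mul(-288, Rational(1, 291)), 299)) = Add(Add(-13, -25, -25), Mul(Rational(-96, 97), 299)) = Add(-63, Rational(-28704, 97)) = Rational(-34815, 97)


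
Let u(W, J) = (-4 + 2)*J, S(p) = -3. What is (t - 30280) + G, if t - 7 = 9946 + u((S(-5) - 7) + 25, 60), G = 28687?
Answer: 8240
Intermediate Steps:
u(W, J) = -2*J
t = 9833 (t = 7 + (9946 - 2*60) = 7 + (9946 - 120) = 7 + 9826 = 9833)
(t - 30280) + G = (9833 - 30280) + 28687 = -20447 + 28687 = 8240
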